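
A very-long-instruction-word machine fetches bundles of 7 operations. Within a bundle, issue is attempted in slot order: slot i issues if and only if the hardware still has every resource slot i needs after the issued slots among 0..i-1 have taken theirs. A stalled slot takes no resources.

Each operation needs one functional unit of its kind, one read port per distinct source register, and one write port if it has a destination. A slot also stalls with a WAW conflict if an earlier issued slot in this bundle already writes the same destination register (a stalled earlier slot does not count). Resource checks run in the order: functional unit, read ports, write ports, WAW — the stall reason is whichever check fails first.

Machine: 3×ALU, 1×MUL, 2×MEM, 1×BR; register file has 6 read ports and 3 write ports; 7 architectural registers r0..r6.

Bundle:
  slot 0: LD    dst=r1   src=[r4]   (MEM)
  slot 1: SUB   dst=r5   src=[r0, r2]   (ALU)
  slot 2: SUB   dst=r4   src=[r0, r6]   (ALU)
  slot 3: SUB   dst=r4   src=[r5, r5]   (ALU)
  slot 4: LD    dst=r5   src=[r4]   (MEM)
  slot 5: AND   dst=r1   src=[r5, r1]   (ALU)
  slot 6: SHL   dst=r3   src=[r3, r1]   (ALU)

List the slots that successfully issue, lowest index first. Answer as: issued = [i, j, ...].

issued = [0, 1, 2]

  0. MEM→r1 ⇒ go  {3A/1Mu/1Ld/1B | 5r 2w}
  1. ALU→r5 ⇒ go  {2A/1Mu/1Ld/1B | 3r 1w}
  2. ALU→r4 ⇒ go  {1A/1Mu/1Ld/1B | 1r 0w}
  3. ALU→r4 ⇒ no(WR_PORT)  {1A/1Mu/1Ld/1B | 1r 0w}
  4. MEM→r5 ⇒ no(WR_PORT)  {1A/1Mu/1Ld/1B | 1r 0w}
  5. ALU→r1 ⇒ no(RD_PORT)  {1A/1Mu/1Ld/1B | 1r 0w}
  6. ALU→r3 ⇒ no(RD_PORT)  {1A/1Mu/1Ld/1B | 1r 0w}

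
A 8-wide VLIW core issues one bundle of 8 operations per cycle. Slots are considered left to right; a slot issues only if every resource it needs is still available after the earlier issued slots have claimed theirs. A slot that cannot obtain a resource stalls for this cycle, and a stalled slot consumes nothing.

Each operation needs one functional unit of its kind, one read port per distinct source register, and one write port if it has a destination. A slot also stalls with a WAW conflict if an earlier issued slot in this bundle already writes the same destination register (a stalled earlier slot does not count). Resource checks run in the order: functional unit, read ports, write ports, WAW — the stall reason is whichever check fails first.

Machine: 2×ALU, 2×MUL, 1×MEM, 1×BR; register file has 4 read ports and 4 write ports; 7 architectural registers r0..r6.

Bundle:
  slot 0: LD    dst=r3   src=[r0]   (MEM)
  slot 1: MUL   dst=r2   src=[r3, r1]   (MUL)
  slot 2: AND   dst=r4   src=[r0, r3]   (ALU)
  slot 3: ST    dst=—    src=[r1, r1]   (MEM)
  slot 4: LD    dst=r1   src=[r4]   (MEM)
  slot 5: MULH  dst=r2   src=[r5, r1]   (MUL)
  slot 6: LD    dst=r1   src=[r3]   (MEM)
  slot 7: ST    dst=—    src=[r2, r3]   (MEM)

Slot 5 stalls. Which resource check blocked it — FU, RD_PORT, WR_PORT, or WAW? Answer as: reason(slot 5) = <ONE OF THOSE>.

reason(slot 5) = RD_PORT

[0] MEM needs rd=1 wr=1: ok; after: ALU=2 MUL=2 MEM=0 BR=1, R=3, W=3
[1] MUL needs rd=2 wr=1: ok; after: ALU=2 MUL=1 MEM=0 BR=1, R=1, W=2
[2] ALU needs rd=2 wr=1: RD_PORT; after: ALU=2 MUL=1 MEM=0 BR=1, R=1, W=2
[3] MEM needs rd=1 wr=0: FU; after: ALU=2 MUL=1 MEM=0 BR=1, R=1, W=2
[4] MEM needs rd=1 wr=1: FU; after: ALU=2 MUL=1 MEM=0 BR=1, R=1, W=2
[5] MUL needs rd=2 wr=1: RD_PORT; after: ALU=2 MUL=1 MEM=0 BR=1, R=1, W=2
[6] MEM needs rd=1 wr=1: FU; after: ALU=2 MUL=1 MEM=0 BR=1, R=1, W=2
[7] MEM needs rd=2 wr=0: FU; after: ALU=2 MUL=1 MEM=0 BR=1, R=1, W=2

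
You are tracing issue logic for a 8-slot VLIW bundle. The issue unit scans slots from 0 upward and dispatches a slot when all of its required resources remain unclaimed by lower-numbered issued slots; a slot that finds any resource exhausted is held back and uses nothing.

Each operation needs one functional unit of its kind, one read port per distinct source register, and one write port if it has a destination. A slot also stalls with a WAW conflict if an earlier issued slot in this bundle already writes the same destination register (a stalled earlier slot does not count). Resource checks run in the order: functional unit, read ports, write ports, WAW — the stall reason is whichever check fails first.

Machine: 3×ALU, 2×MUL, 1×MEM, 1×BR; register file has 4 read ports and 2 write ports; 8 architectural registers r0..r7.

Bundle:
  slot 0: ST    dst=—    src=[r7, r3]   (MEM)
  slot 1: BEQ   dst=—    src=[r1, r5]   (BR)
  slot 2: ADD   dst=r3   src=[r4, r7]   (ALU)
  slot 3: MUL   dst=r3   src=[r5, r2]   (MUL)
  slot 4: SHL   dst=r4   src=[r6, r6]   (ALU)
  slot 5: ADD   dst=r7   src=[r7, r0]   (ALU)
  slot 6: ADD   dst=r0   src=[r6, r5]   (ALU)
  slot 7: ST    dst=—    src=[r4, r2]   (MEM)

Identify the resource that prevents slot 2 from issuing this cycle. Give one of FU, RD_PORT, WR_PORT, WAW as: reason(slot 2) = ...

reason(slot 2) = RD_PORT

(0) want 1×MEM +2rd +0wr — yes → AL3|MU2|ME0|BR1|rd2|wr2
(1) want 1×BR +2rd +0wr — yes → AL3|MU2|ME0|BR0|rd0|wr2
(2) want 1×ALU +2rd +1wr — RD_PORT → AL3|MU2|ME0|BR0|rd0|wr2
(3) want 1×MUL +2rd +1wr — RD_PORT → AL3|MU2|ME0|BR0|rd0|wr2
(4) want 1×ALU +1rd +1wr — RD_PORT → AL3|MU2|ME0|BR0|rd0|wr2
(5) want 1×ALU +2rd +1wr — RD_PORT → AL3|MU2|ME0|BR0|rd0|wr2
(6) want 1×ALU +2rd +1wr — RD_PORT → AL3|MU2|ME0|BR0|rd0|wr2
(7) want 1×MEM +2rd +0wr — FU → AL3|MU2|ME0|BR0|rd0|wr2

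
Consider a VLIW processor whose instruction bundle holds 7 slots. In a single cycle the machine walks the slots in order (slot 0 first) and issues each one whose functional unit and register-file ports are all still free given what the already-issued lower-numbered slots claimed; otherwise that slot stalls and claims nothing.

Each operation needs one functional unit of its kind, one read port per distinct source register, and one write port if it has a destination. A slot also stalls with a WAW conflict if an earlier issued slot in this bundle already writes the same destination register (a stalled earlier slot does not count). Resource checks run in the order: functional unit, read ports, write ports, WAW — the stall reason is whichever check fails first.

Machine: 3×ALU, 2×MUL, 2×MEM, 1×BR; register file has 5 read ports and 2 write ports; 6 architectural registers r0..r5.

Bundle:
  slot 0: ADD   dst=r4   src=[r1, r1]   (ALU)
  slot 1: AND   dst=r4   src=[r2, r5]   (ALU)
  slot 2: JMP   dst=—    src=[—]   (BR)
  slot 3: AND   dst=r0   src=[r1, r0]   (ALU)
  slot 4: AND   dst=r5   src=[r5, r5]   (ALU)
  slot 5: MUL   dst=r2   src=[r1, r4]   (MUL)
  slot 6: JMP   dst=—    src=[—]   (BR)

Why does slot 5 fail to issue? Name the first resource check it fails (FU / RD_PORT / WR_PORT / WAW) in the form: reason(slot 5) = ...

slot 0 (ALU): ISSUE — free A2,Mu2,Ld2,B1 rp4 wp1
slot 1 (ALU): stall WAW — free A2,Mu2,Ld2,B1 rp4 wp1
slot 2 (BR): ISSUE — free A2,Mu2,Ld2,B0 rp4 wp1
slot 3 (ALU): ISSUE — free A1,Mu2,Ld2,B0 rp2 wp0
slot 4 (ALU): stall WR_PORT — free A1,Mu2,Ld2,B0 rp2 wp0
slot 5 (MUL): stall WR_PORT — free A1,Mu2,Ld2,B0 rp2 wp0
slot 6 (BR): stall FU — free A1,Mu2,Ld2,B0 rp2 wp0

reason(slot 5) = WR_PORT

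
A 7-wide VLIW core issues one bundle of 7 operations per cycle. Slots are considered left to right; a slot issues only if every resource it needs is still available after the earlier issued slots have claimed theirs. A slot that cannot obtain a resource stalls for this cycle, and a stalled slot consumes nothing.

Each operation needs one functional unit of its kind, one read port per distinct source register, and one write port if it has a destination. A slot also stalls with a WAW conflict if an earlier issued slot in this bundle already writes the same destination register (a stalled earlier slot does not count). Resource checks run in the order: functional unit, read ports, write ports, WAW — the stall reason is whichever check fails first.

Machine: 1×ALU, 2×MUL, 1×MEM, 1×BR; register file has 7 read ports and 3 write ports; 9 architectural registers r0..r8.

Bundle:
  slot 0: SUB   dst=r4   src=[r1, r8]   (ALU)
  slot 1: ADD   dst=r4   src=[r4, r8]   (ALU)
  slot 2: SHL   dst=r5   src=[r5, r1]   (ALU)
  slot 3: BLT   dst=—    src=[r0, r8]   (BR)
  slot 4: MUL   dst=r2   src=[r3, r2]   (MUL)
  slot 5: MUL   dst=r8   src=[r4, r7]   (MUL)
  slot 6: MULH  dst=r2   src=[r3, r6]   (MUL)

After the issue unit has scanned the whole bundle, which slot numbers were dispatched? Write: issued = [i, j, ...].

#0 ALU src=r1,r8 dispatched  <A:0 Mu:2 Ld:1 B:1 rd:5 wr:2>
#1 ALU src=r4,r8 held:FU  <A:0 Mu:2 Ld:1 B:1 rd:5 wr:2>
#2 ALU src=r5,r1 held:FU  <A:0 Mu:2 Ld:1 B:1 rd:5 wr:2>
#3 BR src=r0,r8 dispatched  <A:0 Mu:2 Ld:1 B:0 rd:3 wr:2>
#4 MUL src=r3,r2 dispatched  <A:0 Mu:1 Ld:1 B:0 rd:1 wr:1>
#5 MUL src=r4,r7 held:RD_PORT  <A:0 Mu:1 Ld:1 B:0 rd:1 wr:1>
#6 MUL src=r3,r6 held:RD_PORT  <A:0 Mu:1 Ld:1 B:0 rd:1 wr:1>

issued = [0, 3, 4]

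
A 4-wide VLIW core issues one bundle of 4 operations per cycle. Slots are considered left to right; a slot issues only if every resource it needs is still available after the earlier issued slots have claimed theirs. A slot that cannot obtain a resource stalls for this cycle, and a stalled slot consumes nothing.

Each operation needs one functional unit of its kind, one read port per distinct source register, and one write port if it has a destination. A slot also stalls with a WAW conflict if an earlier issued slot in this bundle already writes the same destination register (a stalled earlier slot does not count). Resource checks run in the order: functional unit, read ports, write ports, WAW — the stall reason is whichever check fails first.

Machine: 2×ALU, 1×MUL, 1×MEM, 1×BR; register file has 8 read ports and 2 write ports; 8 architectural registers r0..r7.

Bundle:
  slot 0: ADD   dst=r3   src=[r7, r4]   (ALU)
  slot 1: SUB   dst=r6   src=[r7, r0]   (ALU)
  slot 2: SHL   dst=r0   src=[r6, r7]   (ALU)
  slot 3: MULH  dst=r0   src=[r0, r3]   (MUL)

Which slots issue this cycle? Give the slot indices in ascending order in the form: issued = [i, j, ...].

issued = [0, 1]

slot 0 (ALU): ISSUE — free A1,Mu1,Ld1,B1 rp6 wp1
slot 1 (ALU): ISSUE — free A0,Mu1,Ld1,B1 rp4 wp0
slot 2 (ALU): stall FU — free A0,Mu1,Ld1,B1 rp4 wp0
slot 3 (MUL): stall WR_PORT — free A0,Mu1,Ld1,B1 rp4 wp0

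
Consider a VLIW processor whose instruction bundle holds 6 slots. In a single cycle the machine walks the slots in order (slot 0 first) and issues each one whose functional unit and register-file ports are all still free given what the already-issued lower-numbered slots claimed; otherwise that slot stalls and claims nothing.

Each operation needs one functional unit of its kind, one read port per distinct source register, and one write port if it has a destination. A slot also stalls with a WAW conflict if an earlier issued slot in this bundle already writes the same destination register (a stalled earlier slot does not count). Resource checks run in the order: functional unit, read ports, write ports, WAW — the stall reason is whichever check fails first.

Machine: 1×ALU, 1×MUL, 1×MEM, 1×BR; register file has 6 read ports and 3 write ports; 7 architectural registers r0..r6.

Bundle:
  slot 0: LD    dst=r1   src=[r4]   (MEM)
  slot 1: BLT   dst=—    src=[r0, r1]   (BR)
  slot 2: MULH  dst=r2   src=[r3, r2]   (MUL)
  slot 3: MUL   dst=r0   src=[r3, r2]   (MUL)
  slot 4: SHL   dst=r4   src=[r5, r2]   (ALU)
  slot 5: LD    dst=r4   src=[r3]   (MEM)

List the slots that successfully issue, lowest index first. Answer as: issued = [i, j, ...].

issued = [0, 1, 2]

(0) want 1×MEM +1rd +1wr — yes → AL1|MU1|ME0|BR1|rd5|wr2
(1) want 1×BR +2rd +0wr — yes → AL1|MU1|ME0|BR0|rd3|wr2
(2) want 1×MUL +2rd +1wr — yes → AL1|MU0|ME0|BR0|rd1|wr1
(3) want 1×MUL +2rd +1wr — FU → AL1|MU0|ME0|BR0|rd1|wr1
(4) want 1×ALU +2rd +1wr — RD_PORT → AL1|MU0|ME0|BR0|rd1|wr1
(5) want 1×MEM +1rd +1wr — FU → AL1|MU0|ME0|BR0|rd1|wr1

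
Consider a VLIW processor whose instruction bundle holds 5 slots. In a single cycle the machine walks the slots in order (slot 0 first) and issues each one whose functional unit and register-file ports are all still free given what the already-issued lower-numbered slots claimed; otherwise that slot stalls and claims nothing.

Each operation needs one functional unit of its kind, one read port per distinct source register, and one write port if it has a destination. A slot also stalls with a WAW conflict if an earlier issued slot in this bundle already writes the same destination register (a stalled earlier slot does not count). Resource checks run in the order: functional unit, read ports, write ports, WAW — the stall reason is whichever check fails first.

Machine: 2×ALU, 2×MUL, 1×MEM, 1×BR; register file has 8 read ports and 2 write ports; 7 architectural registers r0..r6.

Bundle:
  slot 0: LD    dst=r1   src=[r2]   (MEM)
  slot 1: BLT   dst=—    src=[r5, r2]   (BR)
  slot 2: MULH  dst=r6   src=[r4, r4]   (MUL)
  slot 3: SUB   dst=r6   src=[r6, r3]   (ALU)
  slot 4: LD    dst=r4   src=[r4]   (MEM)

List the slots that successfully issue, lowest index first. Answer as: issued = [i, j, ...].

  0. MEM→r1 ⇒ go  {2A/2Mu/0Ld/1B | 7r 1w}
  1. BR ⇒ go  {2A/2Mu/0Ld/0B | 5r 1w}
  2. MUL→r6 ⇒ go  {2A/1Mu/0Ld/0B | 4r 0w}
  3. ALU→r6 ⇒ no(WR_PORT)  {2A/1Mu/0Ld/0B | 4r 0w}
  4. MEM→r4 ⇒ no(FU)  {2A/1Mu/0Ld/0B | 4r 0w}

issued = [0, 1, 2]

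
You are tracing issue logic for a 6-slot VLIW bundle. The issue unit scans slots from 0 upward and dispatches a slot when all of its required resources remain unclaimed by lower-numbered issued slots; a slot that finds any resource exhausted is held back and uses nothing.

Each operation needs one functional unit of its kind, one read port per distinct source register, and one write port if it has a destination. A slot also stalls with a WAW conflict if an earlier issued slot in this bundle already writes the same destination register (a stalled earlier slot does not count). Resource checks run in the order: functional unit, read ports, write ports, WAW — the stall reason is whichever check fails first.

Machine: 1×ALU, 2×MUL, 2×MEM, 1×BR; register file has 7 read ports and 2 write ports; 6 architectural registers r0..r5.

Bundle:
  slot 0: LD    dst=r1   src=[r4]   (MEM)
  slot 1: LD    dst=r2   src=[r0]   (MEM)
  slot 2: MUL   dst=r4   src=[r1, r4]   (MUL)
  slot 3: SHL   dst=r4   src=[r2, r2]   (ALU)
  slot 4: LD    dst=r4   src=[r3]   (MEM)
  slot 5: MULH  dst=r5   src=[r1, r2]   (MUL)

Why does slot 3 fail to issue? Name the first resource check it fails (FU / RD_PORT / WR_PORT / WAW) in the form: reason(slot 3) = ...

(0) want 1×MEM +1rd +1wr — yes → AL1|MU2|ME1|BR1|rd6|wr1
(1) want 1×MEM +1rd +1wr — yes → AL1|MU2|ME0|BR1|rd5|wr0
(2) want 1×MUL +2rd +1wr — WR_PORT → AL1|MU2|ME0|BR1|rd5|wr0
(3) want 1×ALU +1rd +1wr — WR_PORT → AL1|MU2|ME0|BR1|rd5|wr0
(4) want 1×MEM +1rd +1wr — FU → AL1|MU2|ME0|BR1|rd5|wr0
(5) want 1×MUL +2rd +1wr — WR_PORT → AL1|MU2|ME0|BR1|rd5|wr0

reason(slot 3) = WR_PORT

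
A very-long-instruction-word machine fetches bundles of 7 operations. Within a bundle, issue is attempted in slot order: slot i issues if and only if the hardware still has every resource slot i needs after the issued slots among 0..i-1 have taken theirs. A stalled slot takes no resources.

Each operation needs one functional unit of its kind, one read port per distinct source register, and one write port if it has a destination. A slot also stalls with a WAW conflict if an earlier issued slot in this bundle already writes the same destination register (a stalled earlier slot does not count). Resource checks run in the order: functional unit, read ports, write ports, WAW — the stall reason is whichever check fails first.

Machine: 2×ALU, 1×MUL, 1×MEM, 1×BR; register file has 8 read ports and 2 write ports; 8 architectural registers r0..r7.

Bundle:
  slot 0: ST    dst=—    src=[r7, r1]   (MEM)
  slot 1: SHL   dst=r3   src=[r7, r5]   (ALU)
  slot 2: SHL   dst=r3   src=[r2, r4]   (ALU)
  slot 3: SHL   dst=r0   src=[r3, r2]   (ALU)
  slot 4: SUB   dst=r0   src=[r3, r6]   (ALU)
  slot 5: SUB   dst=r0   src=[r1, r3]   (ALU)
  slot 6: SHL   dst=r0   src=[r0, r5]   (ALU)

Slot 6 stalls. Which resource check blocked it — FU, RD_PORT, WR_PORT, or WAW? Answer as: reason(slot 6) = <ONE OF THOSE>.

[0] MEM needs rd=2 wr=0: ok; after: ALU=2 MUL=1 MEM=0 BR=1, R=6, W=2
[1] ALU needs rd=2 wr=1: ok; after: ALU=1 MUL=1 MEM=0 BR=1, R=4, W=1
[2] ALU needs rd=2 wr=1: WAW; after: ALU=1 MUL=1 MEM=0 BR=1, R=4, W=1
[3] ALU needs rd=2 wr=1: ok; after: ALU=0 MUL=1 MEM=0 BR=1, R=2, W=0
[4] ALU needs rd=2 wr=1: FU; after: ALU=0 MUL=1 MEM=0 BR=1, R=2, W=0
[5] ALU needs rd=2 wr=1: FU; after: ALU=0 MUL=1 MEM=0 BR=1, R=2, W=0
[6] ALU needs rd=2 wr=1: FU; after: ALU=0 MUL=1 MEM=0 BR=1, R=2, W=0

reason(slot 6) = FU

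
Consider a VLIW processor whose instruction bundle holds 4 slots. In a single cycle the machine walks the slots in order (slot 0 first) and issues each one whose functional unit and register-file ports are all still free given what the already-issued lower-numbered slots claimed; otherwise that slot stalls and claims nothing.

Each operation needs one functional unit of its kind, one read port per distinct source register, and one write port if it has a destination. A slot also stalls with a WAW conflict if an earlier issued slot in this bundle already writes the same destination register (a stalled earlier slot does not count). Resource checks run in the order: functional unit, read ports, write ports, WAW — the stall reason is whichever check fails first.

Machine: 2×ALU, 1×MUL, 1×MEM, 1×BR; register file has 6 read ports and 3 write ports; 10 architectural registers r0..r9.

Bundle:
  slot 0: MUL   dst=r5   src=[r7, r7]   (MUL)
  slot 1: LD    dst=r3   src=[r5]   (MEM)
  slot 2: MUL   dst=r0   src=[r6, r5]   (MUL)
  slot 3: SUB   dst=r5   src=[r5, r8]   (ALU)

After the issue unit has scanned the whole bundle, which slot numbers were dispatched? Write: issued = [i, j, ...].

issued = [0, 1]

  0. MUL→r5 ⇒ go  {2A/0Mu/1Ld/1B | 5r 2w}
  1. MEM→r3 ⇒ go  {2A/0Mu/0Ld/1B | 4r 1w}
  2. MUL→r0 ⇒ no(FU)  {2A/0Mu/0Ld/1B | 4r 1w}
  3. ALU→r5 ⇒ no(WAW)  {2A/0Mu/0Ld/1B | 4r 1w}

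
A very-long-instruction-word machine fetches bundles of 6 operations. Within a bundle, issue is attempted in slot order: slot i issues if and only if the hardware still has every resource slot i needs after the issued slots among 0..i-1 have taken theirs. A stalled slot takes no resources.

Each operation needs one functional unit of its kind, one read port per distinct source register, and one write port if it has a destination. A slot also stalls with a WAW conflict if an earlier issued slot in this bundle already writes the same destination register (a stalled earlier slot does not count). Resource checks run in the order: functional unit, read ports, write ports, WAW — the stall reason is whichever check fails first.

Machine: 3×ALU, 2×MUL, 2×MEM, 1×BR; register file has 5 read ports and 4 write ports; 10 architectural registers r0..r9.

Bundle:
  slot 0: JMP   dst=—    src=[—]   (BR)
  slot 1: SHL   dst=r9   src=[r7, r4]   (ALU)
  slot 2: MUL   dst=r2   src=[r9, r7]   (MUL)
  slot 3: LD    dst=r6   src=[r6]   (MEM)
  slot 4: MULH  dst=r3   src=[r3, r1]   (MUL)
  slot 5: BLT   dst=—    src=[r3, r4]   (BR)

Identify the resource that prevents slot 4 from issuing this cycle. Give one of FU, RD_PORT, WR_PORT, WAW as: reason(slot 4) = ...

[0] BR needs rd=0 wr=0: ok; after: ALU=3 MUL=2 MEM=2 BR=0, R=5, W=4
[1] ALU needs rd=2 wr=1: ok; after: ALU=2 MUL=2 MEM=2 BR=0, R=3, W=3
[2] MUL needs rd=2 wr=1: ok; after: ALU=2 MUL=1 MEM=2 BR=0, R=1, W=2
[3] MEM needs rd=1 wr=1: ok; after: ALU=2 MUL=1 MEM=1 BR=0, R=0, W=1
[4] MUL needs rd=2 wr=1: RD_PORT; after: ALU=2 MUL=1 MEM=1 BR=0, R=0, W=1
[5] BR needs rd=2 wr=0: FU; after: ALU=2 MUL=1 MEM=1 BR=0, R=0, W=1

reason(slot 4) = RD_PORT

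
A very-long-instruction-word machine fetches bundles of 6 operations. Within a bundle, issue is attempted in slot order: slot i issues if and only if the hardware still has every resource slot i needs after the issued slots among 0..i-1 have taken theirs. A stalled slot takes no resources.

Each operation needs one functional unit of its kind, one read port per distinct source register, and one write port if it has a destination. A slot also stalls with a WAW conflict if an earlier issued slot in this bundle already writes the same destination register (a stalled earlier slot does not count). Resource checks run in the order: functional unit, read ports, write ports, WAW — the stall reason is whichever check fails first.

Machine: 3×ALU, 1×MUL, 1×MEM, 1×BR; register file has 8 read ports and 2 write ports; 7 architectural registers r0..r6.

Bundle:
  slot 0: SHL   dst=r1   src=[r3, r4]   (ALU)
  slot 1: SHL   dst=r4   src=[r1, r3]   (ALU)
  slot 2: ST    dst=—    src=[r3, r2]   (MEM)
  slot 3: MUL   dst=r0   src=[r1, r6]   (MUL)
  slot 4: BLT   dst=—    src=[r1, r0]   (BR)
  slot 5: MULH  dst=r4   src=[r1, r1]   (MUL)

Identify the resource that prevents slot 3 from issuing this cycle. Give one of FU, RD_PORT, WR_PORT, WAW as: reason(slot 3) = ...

reason(slot 3) = WR_PORT

slot 0 (ALU): ISSUE — free A2,Mu1,Ld1,B1 rp6 wp1
slot 1 (ALU): ISSUE — free A1,Mu1,Ld1,B1 rp4 wp0
slot 2 (MEM): ISSUE — free A1,Mu1,Ld0,B1 rp2 wp0
slot 3 (MUL): stall WR_PORT — free A1,Mu1,Ld0,B1 rp2 wp0
slot 4 (BR): ISSUE — free A1,Mu1,Ld0,B0 rp0 wp0
slot 5 (MUL): stall RD_PORT — free A1,Mu1,Ld0,B0 rp0 wp0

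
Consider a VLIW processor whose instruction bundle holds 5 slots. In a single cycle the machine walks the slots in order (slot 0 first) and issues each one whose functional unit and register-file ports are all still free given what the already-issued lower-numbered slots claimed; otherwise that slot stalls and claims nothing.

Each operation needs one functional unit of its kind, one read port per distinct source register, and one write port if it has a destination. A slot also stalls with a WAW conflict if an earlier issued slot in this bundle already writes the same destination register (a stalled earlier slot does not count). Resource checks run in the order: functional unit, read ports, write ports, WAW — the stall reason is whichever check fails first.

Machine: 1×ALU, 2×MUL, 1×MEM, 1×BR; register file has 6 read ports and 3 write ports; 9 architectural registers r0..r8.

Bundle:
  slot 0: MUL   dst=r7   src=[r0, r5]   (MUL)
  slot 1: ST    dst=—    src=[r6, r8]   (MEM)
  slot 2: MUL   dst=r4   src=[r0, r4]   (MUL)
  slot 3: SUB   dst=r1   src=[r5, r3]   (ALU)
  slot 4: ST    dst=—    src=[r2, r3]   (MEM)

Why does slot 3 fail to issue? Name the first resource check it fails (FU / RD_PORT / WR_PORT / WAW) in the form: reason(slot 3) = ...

[0] MUL needs rd=2 wr=1: ok; after: ALU=1 MUL=1 MEM=1 BR=1, R=4, W=2
[1] MEM needs rd=2 wr=0: ok; after: ALU=1 MUL=1 MEM=0 BR=1, R=2, W=2
[2] MUL needs rd=2 wr=1: ok; after: ALU=1 MUL=0 MEM=0 BR=1, R=0, W=1
[3] ALU needs rd=2 wr=1: RD_PORT; after: ALU=1 MUL=0 MEM=0 BR=1, R=0, W=1
[4] MEM needs rd=2 wr=0: FU; after: ALU=1 MUL=0 MEM=0 BR=1, R=0, W=1

reason(slot 3) = RD_PORT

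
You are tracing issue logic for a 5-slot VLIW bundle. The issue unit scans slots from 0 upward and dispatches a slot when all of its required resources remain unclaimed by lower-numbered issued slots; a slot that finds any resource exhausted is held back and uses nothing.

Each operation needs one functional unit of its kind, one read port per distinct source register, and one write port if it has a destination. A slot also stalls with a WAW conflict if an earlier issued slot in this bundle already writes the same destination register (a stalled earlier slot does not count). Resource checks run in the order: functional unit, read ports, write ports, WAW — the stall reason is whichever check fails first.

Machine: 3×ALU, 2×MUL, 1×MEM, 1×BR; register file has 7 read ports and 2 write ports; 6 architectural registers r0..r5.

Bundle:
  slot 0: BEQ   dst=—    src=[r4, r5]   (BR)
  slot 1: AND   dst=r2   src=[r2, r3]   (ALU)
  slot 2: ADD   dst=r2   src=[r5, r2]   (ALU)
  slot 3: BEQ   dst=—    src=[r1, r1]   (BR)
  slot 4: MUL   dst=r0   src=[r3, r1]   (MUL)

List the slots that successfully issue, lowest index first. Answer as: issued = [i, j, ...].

issued = [0, 1, 4]

(0) want 1×BR +2rd +0wr — yes → AL3|MU2|ME1|BR0|rd5|wr2
(1) want 1×ALU +2rd +1wr — yes → AL2|MU2|ME1|BR0|rd3|wr1
(2) want 1×ALU +2rd +1wr — WAW → AL2|MU2|ME1|BR0|rd3|wr1
(3) want 1×BR +1rd +0wr — FU → AL2|MU2|ME1|BR0|rd3|wr1
(4) want 1×MUL +2rd +1wr — yes → AL2|MU1|ME1|BR0|rd1|wr0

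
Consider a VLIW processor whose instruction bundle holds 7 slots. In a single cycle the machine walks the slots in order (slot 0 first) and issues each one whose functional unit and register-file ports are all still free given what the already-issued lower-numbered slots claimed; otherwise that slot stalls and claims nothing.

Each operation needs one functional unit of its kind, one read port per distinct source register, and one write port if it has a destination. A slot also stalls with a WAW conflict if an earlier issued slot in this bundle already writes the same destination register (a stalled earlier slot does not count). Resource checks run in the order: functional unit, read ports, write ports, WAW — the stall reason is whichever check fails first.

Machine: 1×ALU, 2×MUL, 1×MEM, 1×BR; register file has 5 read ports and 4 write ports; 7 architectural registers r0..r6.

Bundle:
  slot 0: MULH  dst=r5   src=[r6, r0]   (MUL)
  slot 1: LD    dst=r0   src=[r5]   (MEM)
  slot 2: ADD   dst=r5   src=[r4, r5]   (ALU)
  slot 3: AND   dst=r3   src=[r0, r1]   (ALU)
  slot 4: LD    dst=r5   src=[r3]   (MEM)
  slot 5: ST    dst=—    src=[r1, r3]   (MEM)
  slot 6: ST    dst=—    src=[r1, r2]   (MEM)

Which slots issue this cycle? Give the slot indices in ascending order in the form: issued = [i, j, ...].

issued = [0, 1, 3]

(0) want 1×MUL +2rd +1wr — yes → AL1|MU1|ME1|BR1|rd3|wr3
(1) want 1×MEM +1rd +1wr — yes → AL1|MU1|ME0|BR1|rd2|wr2
(2) want 1×ALU +2rd +1wr — WAW → AL1|MU1|ME0|BR1|rd2|wr2
(3) want 1×ALU +2rd +1wr — yes → AL0|MU1|ME0|BR1|rd0|wr1
(4) want 1×MEM +1rd +1wr — FU → AL0|MU1|ME0|BR1|rd0|wr1
(5) want 1×MEM +2rd +0wr — FU → AL0|MU1|ME0|BR1|rd0|wr1
(6) want 1×MEM +2rd +0wr — FU → AL0|MU1|ME0|BR1|rd0|wr1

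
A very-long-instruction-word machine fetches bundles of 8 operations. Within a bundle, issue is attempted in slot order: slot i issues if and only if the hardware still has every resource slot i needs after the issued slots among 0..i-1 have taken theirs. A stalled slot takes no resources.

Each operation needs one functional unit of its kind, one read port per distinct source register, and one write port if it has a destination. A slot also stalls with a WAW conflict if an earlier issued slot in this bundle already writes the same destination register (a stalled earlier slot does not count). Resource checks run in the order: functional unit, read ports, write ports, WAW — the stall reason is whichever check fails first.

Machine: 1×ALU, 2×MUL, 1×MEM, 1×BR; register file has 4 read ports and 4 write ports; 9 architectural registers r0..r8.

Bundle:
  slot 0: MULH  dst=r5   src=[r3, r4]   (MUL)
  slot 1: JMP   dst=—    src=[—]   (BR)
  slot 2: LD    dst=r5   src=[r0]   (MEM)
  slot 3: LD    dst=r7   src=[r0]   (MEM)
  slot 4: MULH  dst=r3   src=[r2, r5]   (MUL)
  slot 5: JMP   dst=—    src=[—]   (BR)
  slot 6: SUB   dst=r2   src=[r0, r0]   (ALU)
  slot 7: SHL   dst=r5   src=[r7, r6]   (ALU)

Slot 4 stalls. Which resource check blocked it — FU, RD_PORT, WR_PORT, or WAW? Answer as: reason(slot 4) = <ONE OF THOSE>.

  0. MUL→r5 ⇒ go  {1A/1Mu/1Ld/1B | 2r 3w}
  1. BR ⇒ go  {1A/1Mu/1Ld/0B | 2r 3w}
  2. MEM→r5 ⇒ no(WAW)  {1A/1Mu/1Ld/0B | 2r 3w}
  3. MEM→r7 ⇒ go  {1A/1Mu/0Ld/0B | 1r 2w}
  4. MUL→r3 ⇒ no(RD_PORT)  {1A/1Mu/0Ld/0B | 1r 2w}
  5. BR ⇒ no(FU)  {1A/1Mu/0Ld/0B | 1r 2w}
  6. ALU→r2 ⇒ go  {0A/1Mu/0Ld/0B | 0r 1w}
  7. ALU→r5 ⇒ no(FU)  {0A/1Mu/0Ld/0B | 0r 1w}

reason(slot 4) = RD_PORT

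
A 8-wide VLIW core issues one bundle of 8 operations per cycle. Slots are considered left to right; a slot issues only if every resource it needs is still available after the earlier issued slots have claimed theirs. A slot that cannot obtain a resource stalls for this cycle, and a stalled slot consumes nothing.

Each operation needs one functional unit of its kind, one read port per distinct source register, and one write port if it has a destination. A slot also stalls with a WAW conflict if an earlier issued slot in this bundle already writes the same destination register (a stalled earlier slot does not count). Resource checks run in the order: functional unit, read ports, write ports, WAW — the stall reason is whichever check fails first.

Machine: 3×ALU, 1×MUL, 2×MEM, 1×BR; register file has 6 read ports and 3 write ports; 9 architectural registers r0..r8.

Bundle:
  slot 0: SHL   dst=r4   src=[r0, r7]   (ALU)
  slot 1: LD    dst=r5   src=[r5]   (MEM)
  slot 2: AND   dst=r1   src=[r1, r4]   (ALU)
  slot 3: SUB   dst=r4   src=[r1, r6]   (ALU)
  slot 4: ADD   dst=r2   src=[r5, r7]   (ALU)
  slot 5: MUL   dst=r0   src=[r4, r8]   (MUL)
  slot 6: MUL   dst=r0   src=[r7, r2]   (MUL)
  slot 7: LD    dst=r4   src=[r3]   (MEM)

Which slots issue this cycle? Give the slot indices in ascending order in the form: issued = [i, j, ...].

issued = [0, 1, 2]

[0] ALU needs rd=2 wr=1: ok; after: ALU=2 MUL=1 MEM=2 BR=1, R=4, W=2
[1] MEM needs rd=1 wr=1: ok; after: ALU=2 MUL=1 MEM=1 BR=1, R=3, W=1
[2] ALU needs rd=2 wr=1: ok; after: ALU=1 MUL=1 MEM=1 BR=1, R=1, W=0
[3] ALU needs rd=2 wr=1: RD_PORT; after: ALU=1 MUL=1 MEM=1 BR=1, R=1, W=0
[4] ALU needs rd=2 wr=1: RD_PORT; after: ALU=1 MUL=1 MEM=1 BR=1, R=1, W=0
[5] MUL needs rd=2 wr=1: RD_PORT; after: ALU=1 MUL=1 MEM=1 BR=1, R=1, W=0
[6] MUL needs rd=2 wr=1: RD_PORT; after: ALU=1 MUL=1 MEM=1 BR=1, R=1, W=0
[7] MEM needs rd=1 wr=1: WR_PORT; after: ALU=1 MUL=1 MEM=1 BR=1, R=1, W=0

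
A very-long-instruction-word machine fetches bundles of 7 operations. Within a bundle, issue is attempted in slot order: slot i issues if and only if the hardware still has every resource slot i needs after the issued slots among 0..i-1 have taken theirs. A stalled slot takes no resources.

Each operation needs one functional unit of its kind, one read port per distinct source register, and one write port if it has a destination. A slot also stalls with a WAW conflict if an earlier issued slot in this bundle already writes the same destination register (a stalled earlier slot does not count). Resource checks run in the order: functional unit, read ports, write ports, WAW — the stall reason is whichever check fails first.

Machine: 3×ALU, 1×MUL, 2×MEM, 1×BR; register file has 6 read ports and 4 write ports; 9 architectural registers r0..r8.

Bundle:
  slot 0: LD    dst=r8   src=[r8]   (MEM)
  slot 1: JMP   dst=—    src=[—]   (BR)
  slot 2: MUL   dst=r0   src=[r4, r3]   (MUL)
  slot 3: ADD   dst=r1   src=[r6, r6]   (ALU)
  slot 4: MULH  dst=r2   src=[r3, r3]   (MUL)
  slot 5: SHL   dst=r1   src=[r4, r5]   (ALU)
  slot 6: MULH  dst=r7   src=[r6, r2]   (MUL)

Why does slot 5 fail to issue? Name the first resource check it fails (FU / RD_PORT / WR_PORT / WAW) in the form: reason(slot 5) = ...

reason(slot 5) = WAW

#0 MEM src=r8 dispatched  <A:3 Mu:1 Ld:1 B:1 rd:5 wr:3>
#1 BR src=- dispatched  <A:3 Mu:1 Ld:1 B:0 rd:5 wr:3>
#2 MUL src=r4,r3 dispatched  <A:3 Mu:0 Ld:1 B:0 rd:3 wr:2>
#3 ALU src=r6,r6 dispatched  <A:2 Mu:0 Ld:1 B:0 rd:2 wr:1>
#4 MUL src=r3,r3 held:FU  <A:2 Mu:0 Ld:1 B:0 rd:2 wr:1>
#5 ALU src=r4,r5 held:WAW  <A:2 Mu:0 Ld:1 B:0 rd:2 wr:1>
#6 MUL src=r6,r2 held:FU  <A:2 Mu:0 Ld:1 B:0 rd:2 wr:1>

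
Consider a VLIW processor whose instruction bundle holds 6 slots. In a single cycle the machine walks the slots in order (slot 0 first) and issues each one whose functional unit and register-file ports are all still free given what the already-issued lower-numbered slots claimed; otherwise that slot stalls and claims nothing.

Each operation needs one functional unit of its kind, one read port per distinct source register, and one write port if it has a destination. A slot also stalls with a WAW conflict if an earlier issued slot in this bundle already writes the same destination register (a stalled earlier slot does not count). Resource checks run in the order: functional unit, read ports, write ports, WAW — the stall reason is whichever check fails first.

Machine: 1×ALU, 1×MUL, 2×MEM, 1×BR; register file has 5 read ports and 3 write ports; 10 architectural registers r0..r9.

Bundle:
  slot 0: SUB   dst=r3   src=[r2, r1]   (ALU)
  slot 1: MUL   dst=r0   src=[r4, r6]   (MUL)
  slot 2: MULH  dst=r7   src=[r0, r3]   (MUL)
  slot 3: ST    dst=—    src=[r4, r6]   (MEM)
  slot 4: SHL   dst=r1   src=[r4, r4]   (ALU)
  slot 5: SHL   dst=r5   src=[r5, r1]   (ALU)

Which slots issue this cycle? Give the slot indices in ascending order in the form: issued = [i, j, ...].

issued = [0, 1]

[0] ALU needs rd=2 wr=1: ok; after: ALU=0 MUL=1 MEM=2 BR=1, R=3, W=2
[1] MUL needs rd=2 wr=1: ok; after: ALU=0 MUL=0 MEM=2 BR=1, R=1, W=1
[2] MUL needs rd=2 wr=1: FU; after: ALU=0 MUL=0 MEM=2 BR=1, R=1, W=1
[3] MEM needs rd=2 wr=0: RD_PORT; after: ALU=0 MUL=0 MEM=2 BR=1, R=1, W=1
[4] ALU needs rd=1 wr=1: FU; after: ALU=0 MUL=0 MEM=2 BR=1, R=1, W=1
[5] ALU needs rd=2 wr=1: FU; after: ALU=0 MUL=0 MEM=2 BR=1, R=1, W=1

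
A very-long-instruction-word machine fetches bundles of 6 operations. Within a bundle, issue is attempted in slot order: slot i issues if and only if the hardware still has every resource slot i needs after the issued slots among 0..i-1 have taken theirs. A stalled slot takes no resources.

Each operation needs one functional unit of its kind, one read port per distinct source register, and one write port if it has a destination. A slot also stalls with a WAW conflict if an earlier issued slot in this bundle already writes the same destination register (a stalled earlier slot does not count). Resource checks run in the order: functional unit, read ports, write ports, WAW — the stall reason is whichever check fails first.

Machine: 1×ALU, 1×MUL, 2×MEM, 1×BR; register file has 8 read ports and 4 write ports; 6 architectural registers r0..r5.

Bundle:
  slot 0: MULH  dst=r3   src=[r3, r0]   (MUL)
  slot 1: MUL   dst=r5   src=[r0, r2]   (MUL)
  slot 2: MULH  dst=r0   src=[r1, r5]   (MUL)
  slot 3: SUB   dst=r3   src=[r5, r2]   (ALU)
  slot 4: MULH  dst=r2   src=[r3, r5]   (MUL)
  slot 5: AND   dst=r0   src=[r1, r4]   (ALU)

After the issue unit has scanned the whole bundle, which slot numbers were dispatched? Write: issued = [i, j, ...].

issued = [0, 5]

[0] MUL needs rd=2 wr=1: ok; after: ALU=1 MUL=0 MEM=2 BR=1, R=6, W=3
[1] MUL needs rd=2 wr=1: FU; after: ALU=1 MUL=0 MEM=2 BR=1, R=6, W=3
[2] MUL needs rd=2 wr=1: FU; after: ALU=1 MUL=0 MEM=2 BR=1, R=6, W=3
[3] ALU needs rd=2 wr=1: WAW; after: ALU=1 MUL=0 MEM=2 BR=1, R=6, W=3
[4] MUL needs rd=2 wr=1: FU; after: ALU=1 MUL=0 MEM=2 BR=1, R=6, W=3
[5] ALU needs rd=2 wr=1: ok; after: ALU=0 MUL=0 MEM=2 BR=1, R=4, W=2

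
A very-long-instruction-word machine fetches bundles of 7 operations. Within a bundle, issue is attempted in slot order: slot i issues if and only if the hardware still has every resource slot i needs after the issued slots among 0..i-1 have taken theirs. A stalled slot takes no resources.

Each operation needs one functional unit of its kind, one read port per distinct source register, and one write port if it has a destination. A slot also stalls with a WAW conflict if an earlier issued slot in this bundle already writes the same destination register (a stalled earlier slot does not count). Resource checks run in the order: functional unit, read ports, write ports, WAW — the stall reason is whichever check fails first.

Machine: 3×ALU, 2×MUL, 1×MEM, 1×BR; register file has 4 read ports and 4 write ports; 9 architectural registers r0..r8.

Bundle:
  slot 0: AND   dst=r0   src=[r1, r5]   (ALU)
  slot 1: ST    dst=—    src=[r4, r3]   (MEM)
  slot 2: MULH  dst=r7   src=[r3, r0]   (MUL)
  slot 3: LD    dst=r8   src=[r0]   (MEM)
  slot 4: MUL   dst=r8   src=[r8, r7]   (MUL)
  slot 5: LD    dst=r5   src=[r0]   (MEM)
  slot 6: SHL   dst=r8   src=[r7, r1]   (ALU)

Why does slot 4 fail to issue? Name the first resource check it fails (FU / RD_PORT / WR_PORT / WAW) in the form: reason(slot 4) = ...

reason(slot 4) = RD_PORT

  0. ALU→r0 ⇒ go  {2A/2Mu/1Ld/1B | 2r 3w}
  1. MEM ⇒ go  {2A/2Mu/0Ld/1B | 0r 3w}
  2. MUL→r7 ⇒ no(RD_PORT)  {2A/2Mu/0Ld/1B | 0r 3w}
  3. MEM→r8 ⇒ no(FU)  {2A/2Mu/0Ld/1B | 0r 3w}
  4. MUL→r8 ⇒ no(RD_PORT)  {2A/2Mu/0Ld/1B | 0r 3w}
  5. MEM→r5 ⇒ no(FU)  {2A/2Mu/0Ld/1B | 0r 3w}
  6. ALU→r8 ⇒ no(RD_PORT)  {2A/2Mu/0Ld/1B | 0r 3w}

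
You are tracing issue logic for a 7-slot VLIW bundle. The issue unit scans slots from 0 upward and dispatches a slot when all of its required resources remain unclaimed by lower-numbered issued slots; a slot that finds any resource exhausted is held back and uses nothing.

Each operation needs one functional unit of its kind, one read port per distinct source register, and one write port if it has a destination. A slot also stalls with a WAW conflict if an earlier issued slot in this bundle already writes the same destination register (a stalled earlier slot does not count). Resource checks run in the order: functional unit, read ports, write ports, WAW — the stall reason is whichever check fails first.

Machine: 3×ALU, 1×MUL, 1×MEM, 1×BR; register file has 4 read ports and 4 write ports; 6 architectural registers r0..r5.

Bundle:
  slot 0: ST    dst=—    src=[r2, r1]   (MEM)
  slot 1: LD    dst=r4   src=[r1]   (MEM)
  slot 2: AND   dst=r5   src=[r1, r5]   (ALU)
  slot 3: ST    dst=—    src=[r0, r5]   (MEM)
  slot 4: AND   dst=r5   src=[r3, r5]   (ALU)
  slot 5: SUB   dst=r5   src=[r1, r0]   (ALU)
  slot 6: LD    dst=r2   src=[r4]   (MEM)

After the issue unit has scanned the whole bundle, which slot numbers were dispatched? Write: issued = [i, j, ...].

issued = [0, 2]

[0] MEM needs rd=2 wr=0: ok; after: ALU=3 MUL=1 MEM=0 BR=1, R=2, W=4
[1] MEM needs rd=1 wr=1: FU; after: ALU=3 MUL=1 MEM=0 BR=1, R=2, W=4
[2] ALU needs rd=2 wr=1: ok; after: ALU=2 MUL=1 MEM=0 BR=1, R=0, W=3
[3] MEM needs rd=2 wr=0: FU; after: ALU=2 MUL=1 MEM=0 BR=1, R=0, W=3
[4] ALU needs rd=2 wr=1: RD_PORT; after: ALU=2 MUL=1 MEM=0 BR=1, R=0, W=3
[5] ALU needs rd=2 wr=1: RD_PORT; after: ALU=2 MUL=1 MEM=0 BR=1, R=0, W=3
[6] MEM needs rd=1 wr=1: FU; after: ALU=2 MUL=1 MEM=0 BR=1, R=0, W=3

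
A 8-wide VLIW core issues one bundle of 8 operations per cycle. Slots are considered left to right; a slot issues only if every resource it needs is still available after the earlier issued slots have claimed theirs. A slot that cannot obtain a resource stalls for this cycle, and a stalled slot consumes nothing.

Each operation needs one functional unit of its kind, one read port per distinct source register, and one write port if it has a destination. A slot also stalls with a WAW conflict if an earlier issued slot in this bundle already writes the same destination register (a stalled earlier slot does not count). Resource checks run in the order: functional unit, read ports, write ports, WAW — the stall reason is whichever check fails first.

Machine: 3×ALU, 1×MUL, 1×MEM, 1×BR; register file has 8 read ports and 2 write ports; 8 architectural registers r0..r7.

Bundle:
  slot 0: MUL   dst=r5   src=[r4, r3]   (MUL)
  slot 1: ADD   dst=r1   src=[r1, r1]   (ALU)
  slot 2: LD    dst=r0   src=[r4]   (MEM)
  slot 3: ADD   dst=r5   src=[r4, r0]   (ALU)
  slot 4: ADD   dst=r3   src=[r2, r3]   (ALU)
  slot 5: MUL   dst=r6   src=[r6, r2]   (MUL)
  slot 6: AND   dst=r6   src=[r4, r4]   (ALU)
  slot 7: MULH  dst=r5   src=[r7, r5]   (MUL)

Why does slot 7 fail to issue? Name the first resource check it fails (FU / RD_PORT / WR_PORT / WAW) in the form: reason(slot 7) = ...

reason(slot 7) = FU

[0] MUL needs rd=2 wr=1: ok; after: ALU=3 MUL=0 MEM=1 BR=1, R=6, W=1
[1] ALU needs rd=1 wr=1: ok; after: ALU=2 MUL=0 MEM=1 BR=1, R=5, W=0
[2] MEM needs rd=1 wr=1: WR_PORT; after: ALU=2 MUL=0 MEM=1 BR=1, R=5, W=0
[3] ALU needs rd=2 wr=1: WR_PORT; after: ALU=2 MUL=0 MEM=1 BR=1, R=5, W=0
[4] ALU needs rd=2 wr=1: WR_PORT; after: ALU=2 MUL=0 MEM=1 BR=1, R=5, W=0
[5] MUL needs rd=2 wr=1: FU; after: ALU=2 MUL=0 MEM=1 BR=1, R=5, W=0
[6] ALU needs rd=1 wr=1: WR_PORT; after: ALU=2 MUL=0 MEM=1 BR=1, R=5, W=0
[7] MUL needs rd=2 wr=1: FU; after: ALU=2 MUL=0 MEM=1 BR=1, R=5, W=0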